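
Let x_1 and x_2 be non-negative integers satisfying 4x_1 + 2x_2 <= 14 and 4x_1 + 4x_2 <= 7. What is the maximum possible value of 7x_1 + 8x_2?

8

(x_1,x_2)=(0,1): 4·0+2·1=2≤14, 4·0+4·1=4≤7, objective 8.
(x_1,x_2)=(1,0): 4·1+2·0=4≤14, 4·1+4·0=4≤7, objective 7.
(x_1,x_2)=(0,0): 4·0+2·0=0≤14, 4·0+4·0=0≤7, objective 0.
The best lattice point is (0,1), giving 8.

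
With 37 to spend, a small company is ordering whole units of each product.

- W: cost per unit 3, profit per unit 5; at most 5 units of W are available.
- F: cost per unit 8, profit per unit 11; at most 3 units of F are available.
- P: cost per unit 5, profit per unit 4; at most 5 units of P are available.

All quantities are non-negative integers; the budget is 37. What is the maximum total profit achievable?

4×W and 3×F: cost 36 ≤ 37, profit 4·5 + 3·11 = 53.
5×W, 2×F, and 1×P: cost 36 ≤ 37, profit 5·5 + 2·11 + 1·4 = 51.
Best is 53.

53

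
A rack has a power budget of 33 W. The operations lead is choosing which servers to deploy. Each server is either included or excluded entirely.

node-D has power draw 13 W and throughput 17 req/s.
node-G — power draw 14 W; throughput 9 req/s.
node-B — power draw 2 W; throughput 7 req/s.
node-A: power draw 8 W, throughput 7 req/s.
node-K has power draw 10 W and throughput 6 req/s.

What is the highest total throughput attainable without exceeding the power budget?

37

This is a 0-1 knapsack instance.
node-D + node-B + node-A: power draw 13 + 2 + 8 = 23 ≤ 33, throughput 17 + 7 + 7 = 31.
node-D + node-B + node-A + node-K: power draw 13 + 2 + 8 + 10 = 33 ≤ 33, throughput 17 + 7 + 7 + 6 = 37.
node-D + node-G + node-B: power draw 13 + 14 + 2 = 29 ≤ 33, throughput 17 + 9 + 7 = 33.
Best is node-D, node-B, node-A, and node-K with total throughput 37.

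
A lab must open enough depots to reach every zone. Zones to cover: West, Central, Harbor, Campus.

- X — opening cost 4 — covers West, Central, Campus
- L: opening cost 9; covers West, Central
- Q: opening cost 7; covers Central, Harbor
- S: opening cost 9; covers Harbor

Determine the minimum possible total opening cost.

11

Choose X and Q: together they cover West, Central, Harbor, Campus — every zone.
Total opening cost: 4 + 7 = 11.
No cover costs less than 11.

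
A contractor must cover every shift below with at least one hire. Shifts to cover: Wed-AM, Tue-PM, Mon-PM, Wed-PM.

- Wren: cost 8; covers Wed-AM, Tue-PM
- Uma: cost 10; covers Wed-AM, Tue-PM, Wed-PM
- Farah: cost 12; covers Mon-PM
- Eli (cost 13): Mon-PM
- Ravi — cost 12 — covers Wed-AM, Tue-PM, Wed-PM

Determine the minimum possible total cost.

22

Choose Uma and Farah: together they cover Wed-AM, Tue-PM, Mon-PM, Wed-PM — every shift.
Total cost: 10 + 12 = 22.
No cover costs less than 22.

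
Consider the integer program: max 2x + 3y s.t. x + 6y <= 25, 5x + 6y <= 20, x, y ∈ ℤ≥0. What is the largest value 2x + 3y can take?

9

(x,y)=(0,3) is feasible, giving 9.
(x,y)=(1,2) is feasible, giving 8.
(x,y)=(0,2) is feasible, giving 6.
Maximum is 9 at (x,y)=(0,3).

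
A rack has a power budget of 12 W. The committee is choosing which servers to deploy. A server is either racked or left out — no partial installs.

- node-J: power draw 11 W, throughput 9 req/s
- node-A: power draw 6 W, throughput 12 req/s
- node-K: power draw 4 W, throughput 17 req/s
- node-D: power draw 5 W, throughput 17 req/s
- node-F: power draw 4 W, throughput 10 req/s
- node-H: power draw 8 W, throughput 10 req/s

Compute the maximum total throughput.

Take node-K and node-D: power draw 4 + 5 = 9 ≤ 12, throughput 17 + 17 = 34.
No other feasible combination does better.

34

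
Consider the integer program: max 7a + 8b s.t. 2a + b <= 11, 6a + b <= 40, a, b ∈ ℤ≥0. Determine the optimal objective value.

88

(a,b)=(0,11): 2·0+1·11=11≤11, 6·0+1·11=11≤40, objective 88.
(a,b)=(0,10): 2·0+1·10=10≤11, 6·0+1·10=10≤40, objective 80.
Maximum is 88 at (a,b)=(0,11).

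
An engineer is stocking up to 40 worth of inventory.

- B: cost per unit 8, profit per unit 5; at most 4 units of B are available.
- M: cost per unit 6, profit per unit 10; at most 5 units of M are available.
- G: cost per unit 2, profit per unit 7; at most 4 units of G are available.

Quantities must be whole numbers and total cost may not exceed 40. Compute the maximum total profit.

Take 5×M and 4×G: cost 38 ≤ 40, profit 5·10 + 4·7 = 78.
G has the best ratio (7/2) and is taken to its limit of 4; remaining capacity is filled optimally with the others.

78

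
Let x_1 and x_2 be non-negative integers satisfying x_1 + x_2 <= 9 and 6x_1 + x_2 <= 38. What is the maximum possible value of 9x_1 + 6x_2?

Relaxing integrality, the LP optimum is 71.40 at (x_1,x_2) = (5.8, 3.2), which is not an integer point.
(x_1,x_2)=(5,4): 1·5+1·4=9≤9, 6·5+1·4=34≤38, objective 69.
(x_1,x_2)=(6,2): 1·6+1·2=8≤9, 6·6+1·2=38≤38, objective 66.
(x_1,x_2)=(4,5): 1·4+1·5=9≤9, 6·4+1·5=29≤38, objective 66.
(x_1,x_2)=(5,3): 1·5+1·3=8≤9, 6·5+1·3=33≤38, objective 63.
No feasible integer point exceeds 69.

69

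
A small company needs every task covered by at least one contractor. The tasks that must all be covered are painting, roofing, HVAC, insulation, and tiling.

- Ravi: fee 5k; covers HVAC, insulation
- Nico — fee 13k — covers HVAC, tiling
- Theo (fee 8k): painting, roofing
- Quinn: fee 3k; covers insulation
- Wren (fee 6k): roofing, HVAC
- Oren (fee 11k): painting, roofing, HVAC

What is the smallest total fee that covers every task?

24

Choose Nico, Theo, and Quinn: together they cover painting, roofing, HVAC, insulation, tiling — every task.
Total fee: 13 + 8 + 3 = 24.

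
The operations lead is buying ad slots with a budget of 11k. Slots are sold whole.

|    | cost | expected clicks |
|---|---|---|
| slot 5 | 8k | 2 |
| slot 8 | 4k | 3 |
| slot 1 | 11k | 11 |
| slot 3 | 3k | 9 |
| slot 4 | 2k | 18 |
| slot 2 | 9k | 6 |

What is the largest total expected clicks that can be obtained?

Allowing fractional choices, the relaxed optimum would be about 33.0, but ad slots are indivisible.
slot 3 + slot 4: cost 3 + 2 = 5 ≤ 11, expected clicks 9 + 18 = 27.
slot 8 + slot 3 + slot 4: cost 4 + 3 + 2 = 9 ≤ 11, expected clicks 3 + 9 + 18 = 30.
slot 4 + slot 2: cost 2 + 9 = 11 ≤ 11, expected clicks 18 + 6 = 24.
Best is slot 8, slot 3, and slot 4 with total expected clicks 30.

30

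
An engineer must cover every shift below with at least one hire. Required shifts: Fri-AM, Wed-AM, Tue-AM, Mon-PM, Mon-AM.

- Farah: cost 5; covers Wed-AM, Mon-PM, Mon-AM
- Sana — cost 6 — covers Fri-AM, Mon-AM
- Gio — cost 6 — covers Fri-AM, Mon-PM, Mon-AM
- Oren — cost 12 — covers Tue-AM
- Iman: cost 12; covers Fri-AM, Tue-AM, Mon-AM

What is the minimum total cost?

The greedy cost-per-new-shift heuristic would pick Farah, Sana, and Oren for 23, but a cheaper cover exists.
Choose Farah and Iman: together they cover Fri-AM, Wed-AM, Tue-AM, Mon-PM, Mon-AM — every shift.
Total cost: 5 + 12 = 17.
No cover costs less than 17.

17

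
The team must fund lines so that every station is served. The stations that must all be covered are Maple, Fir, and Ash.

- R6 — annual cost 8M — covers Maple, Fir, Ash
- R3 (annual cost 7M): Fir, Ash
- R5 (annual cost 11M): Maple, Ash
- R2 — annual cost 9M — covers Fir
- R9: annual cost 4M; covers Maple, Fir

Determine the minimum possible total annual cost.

The greedy cost-per-new-station heuristic would pick R9 and R3 for 11, but a cheaper cover exists.
R6 alone covers Maple, Fir, Ash — every station.
Total annual cost: 8.
No cover costs less than 8.

8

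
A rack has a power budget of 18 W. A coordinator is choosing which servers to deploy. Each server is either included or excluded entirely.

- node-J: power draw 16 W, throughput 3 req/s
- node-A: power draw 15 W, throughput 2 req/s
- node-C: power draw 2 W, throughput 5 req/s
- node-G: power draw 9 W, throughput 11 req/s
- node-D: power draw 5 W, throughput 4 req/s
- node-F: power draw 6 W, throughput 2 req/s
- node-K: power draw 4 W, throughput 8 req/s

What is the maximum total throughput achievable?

This is an integer program with binary decision variables.
Allowing fractional choices, the relaxed optimum would be about 26.4, but servers are indivisible.
node-C + node-G + node-K: power draw 2 + 9 + 4 = 15 ≤ 18, throughput 5 + 11 + 8 = 24.
node-G + node-D + node-K: power draw 9 + 5 + 4 = 18 ≤ 18, throughput 11 + 4 + 8 = 23.
Best is node-C, node-G, and node-K with total throughput 24.

24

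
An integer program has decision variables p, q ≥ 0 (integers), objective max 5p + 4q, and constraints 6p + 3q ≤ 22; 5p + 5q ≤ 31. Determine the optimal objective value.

25

(p,q)=(1,5): 6·1+3·5=21≤22, 5·1+5·5=30≤31, objective 25.
(p,q)=(0,6): 6·0+3·6=18≤22, 5·0+5·6=30≤31, objective 24.
(p,q)=(1,4): 6·1+3·4=18≤22, 5·1+5·4=25≤31, objective 21.
(p,q)=(0,5): 6·0+3·5=15≤22, 5·0+5·5=25≤31, objective 20.
Maximum is 25 at (p,q)=(1,5).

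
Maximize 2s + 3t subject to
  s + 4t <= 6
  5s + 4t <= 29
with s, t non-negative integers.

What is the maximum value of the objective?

(s,t)=(5,0) is feasible, giving 10.
(s,t)=(4,0) is feasible, giving 8.
Maximum is 10 at (s,t)=(5,0).

10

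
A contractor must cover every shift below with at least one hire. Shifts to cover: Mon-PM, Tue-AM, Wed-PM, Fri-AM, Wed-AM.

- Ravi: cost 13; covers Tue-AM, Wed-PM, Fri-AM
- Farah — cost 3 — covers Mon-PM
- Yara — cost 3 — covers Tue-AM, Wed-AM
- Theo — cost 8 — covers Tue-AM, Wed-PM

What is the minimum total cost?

19

Choose Ravi, Farah, and Yara: together they cover Mon-PM, Tue-AM, Wed-PM, Fri-AM, Wed-AM — every shift.
Total cost: 13 + 3 + 3 = 19.
No cover costs less than 19.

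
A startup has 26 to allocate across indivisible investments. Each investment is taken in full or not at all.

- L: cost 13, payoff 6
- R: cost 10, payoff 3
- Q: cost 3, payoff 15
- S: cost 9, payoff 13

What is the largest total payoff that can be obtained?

34

Allowing fractional choices, the relaxed optimum would be about 34.3, but investments are indivisible.
Q + S: cost 3 + 9 = 12 ≤ 26, payoff 15 + 13 = 28.
R + Q + S: cost 10 + 3 + 9 = 22 ≤ 26, payoff 3 + 15 + 13 = 31.
L + Q + S: cost 13 + 3 + 9 = 25 ≤ 26, payoff 6 + 15 + 13 = 34.
Best is L, Q, and S with total payoff 34.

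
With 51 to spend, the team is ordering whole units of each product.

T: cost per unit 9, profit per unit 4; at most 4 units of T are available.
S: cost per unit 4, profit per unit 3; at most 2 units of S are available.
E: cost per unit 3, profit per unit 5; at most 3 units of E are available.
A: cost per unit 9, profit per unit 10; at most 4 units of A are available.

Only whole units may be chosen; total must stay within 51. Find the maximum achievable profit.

This is a bounded integer knapsack.
1×S, 3×E, and 4×A: cost 49 ≤ 51, profit 1·3 + 3·5 + 4·10 = 58.
2×S, 2×E, and 4×A: cost 50 ≤ 51, profit 2·3 + 2·5 + 4·10 = 56.
Best is 58.

58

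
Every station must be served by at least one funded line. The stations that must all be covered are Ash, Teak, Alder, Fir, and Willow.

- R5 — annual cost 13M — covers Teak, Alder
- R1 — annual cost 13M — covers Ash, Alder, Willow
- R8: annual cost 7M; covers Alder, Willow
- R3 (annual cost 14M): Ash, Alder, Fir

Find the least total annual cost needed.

34

This is a weighted set-cover instance.
Choose R5, R8, and R3: together they cover Ash, Teak, Alder, Fir, Willow — every station.
Total annual cost: 13 + 7 + 14 = 34.
No cover costs less than 34.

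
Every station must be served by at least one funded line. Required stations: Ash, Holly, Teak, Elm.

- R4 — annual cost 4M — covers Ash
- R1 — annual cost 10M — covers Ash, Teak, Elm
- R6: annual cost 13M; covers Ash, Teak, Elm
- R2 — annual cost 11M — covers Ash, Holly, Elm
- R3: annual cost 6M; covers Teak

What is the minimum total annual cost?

The greedy cost-per-new-station heuristic would pick R1 and R2 for 21, but a cheaper cover exists.
Choose R2 and R3: together they cover Ash, Holly, Teak, Elm — every station.
Total annual cost: 11 + 6 = 17.
No cover costs less than 17.

17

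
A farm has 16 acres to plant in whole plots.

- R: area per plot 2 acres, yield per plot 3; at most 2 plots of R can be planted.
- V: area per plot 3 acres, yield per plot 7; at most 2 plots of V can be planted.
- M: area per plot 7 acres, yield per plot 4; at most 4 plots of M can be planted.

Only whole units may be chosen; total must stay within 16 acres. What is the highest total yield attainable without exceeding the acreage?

This is a bounded integer knapsack.
2×R and 2×V: area 10 ≤ 16, yield 2·3 + 2·7 = 20.
1×R, 2×V, and 1×M: area 15 ≤ 16, yield 1·3 + 2·7 + 1·4 = 21.
Best is 21.

21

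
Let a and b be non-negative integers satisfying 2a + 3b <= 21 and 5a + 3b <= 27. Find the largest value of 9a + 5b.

47

The continuous relaxation peaks at (5.4, 0) with value 48.60; rounding to a feasible lattice point costs some objective.
(a,b)=(3,4) is feasible, giving 47.
(a,b)=(5,0) is feasible, giving 45.
(a,b)=(2,5) is feasible, giving 43.
(a,b)=(3,3) is feasible, giving 42.
The best lattice point is (3,4), giving 47.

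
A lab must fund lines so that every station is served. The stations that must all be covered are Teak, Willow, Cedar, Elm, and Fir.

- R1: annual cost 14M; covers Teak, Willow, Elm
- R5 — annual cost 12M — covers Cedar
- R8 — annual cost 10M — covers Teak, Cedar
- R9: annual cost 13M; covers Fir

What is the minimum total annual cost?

37

Choose R1, R8, and R9: together they cover Teak, Willow, Cedar, Elm, Fir — every station.
Total annual cost: 14 + 10 + 13 = 37.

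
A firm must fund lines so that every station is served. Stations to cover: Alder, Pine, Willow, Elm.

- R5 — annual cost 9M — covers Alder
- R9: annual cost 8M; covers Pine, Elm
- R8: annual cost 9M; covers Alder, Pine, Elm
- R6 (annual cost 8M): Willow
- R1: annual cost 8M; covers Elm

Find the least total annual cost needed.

17

Choose R8 and R6: together they cover Alder, Pine, Willow, Elm — every station.
Total annual cost: 9 + 8 = 17.
No cover costs less than 17.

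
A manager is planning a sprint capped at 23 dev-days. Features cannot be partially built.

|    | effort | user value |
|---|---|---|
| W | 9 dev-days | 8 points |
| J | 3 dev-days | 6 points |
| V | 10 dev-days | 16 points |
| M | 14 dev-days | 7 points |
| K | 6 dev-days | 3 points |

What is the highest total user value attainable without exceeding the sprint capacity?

30

This is a 0-1 knapsack instance.
Allowing fractional choices, the relaxed optimum would be about 30.5, but features are indivisible.
W + J + V: effort 9 + 3 + 10 = 22 ≤ 23, user value 8 + 6 + 16 = 30.
W + V: effort 9 + 10 = 19 ≤ 23, user value 8 + 16 = 24.
J + V + K: effort 3 + 10 + 6 = 19 ≤ 23, user value 6 + 16 + 3 = 25.
Best is W, J, and V with total user value 30.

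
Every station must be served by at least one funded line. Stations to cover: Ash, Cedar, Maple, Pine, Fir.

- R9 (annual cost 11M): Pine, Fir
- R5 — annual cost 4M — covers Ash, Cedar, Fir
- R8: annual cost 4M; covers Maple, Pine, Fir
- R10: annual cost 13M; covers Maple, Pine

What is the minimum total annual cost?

8

Choose R5 and R8: together they cover Ash, Cedar, Maple, Pine, Fir — every station.
Total annual cost: 4 + 4 = 8.
No cover costs less than 8.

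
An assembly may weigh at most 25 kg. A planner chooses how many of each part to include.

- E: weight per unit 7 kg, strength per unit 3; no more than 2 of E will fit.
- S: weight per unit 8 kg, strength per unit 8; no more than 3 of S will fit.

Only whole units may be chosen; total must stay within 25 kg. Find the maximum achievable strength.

24

S has the best ratio (8/8); taking only S gives at most 3×8 = 24 (stopped by the weight limit).
Optimal: 3×S: weight 24 ≤ 25, strength 3·8 = 24.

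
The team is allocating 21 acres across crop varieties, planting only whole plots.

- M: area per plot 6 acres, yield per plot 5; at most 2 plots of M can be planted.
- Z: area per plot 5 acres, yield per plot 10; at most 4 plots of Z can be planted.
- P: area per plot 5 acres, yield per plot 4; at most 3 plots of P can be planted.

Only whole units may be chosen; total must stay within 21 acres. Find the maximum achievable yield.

40

This is a bounded integer knapsack.
Take 4×Z: area 20 ≤ 21, yield 4·10 = 40.
Z has the best ratio (10/5) and is taken to its limit of 4; remaining capacity is filled optimally with the others.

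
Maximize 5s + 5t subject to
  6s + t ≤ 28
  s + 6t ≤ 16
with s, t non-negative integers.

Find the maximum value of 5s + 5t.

(s,t)=(4,2) is feasible, giving 30.
(s,t)=(3,2) is feasible, giving 25.
(s,t)=(4,1) is feasible, giving 25.
Maximum is 30 at (s,t)=(4,2).

30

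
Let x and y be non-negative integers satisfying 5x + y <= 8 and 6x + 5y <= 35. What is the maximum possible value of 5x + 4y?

28

The continuous relaxation peaks at (0.263, 6.68) with value 28.05; rounding to a feasible lattice point costs some objective.
(x,y)=(0,7): 5·0+1·7=7≤8, 6·0+5·7=35≤35, objective 28.
(x,y)=(0,6): 5·0+1·6=6≤8, 6·0+5·6=30≤35, objective 24.
(x,y)=(0,5): 5·0+1·5=5≤8, 6·0+5·5=25≤35, objective 20.
Maximum is 28 at (x,y)=(0,7).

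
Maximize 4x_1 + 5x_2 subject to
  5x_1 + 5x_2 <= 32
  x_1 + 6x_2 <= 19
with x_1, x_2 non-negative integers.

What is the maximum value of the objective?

26

(x_1,x_2)=(4,2) is feasible, giving 26.
(x_1,x_2)=(5,1) is feasible, giving 25.
(x_1,x_2)=(3,2) is feasible, giving 22.
(x_1,x_2)=(4,1) is feasible, giving 21.
No feasible integer point exceeds 26.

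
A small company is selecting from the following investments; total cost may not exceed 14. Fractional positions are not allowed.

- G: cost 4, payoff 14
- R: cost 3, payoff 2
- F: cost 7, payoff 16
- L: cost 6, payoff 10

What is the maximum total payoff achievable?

This is a 0-1 knapsack instance.
G + F: cost 4 + 7 = 11 ≤ 14, payoff 14 + 16 = 30.
G + R + L: cost 4 + 3 + 6 = 13 ≤ 14, payoff 14 + 2 + 10 = 26.
G + R + F: cost 4 + 3 + 7 = 14 ≤ 14, payoff 14 + 2 + 16 = 32.
Best is G, R, and F with total payoff 32.

32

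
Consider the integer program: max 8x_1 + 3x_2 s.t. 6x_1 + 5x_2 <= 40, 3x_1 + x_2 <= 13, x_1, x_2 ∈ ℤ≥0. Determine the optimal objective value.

36

The continuous relaxation peaks at (2.78, 4.67) with value 36.22; rounding to a feasible lattice point costs some objective.
(x_1,x_2)=(3,4): 6·3+5·4=38≤40, 3·3+1·4=13≤13, objective 36.
(x_1,x_2)=(3,3): 6·3+5·3=33≤40, 3·3+1·3=12≤13, objective 33.
(x_1,x_2)=(2,5): 6·2+5·5=37≤40, 3·2+1·5=11≤13, objective 31.
(x_1,x_2)=(2,4): 6·2+5·4=32≤40, 3·2+1·4=10≤13, objective 28.
No feasible integer point exceeds 36.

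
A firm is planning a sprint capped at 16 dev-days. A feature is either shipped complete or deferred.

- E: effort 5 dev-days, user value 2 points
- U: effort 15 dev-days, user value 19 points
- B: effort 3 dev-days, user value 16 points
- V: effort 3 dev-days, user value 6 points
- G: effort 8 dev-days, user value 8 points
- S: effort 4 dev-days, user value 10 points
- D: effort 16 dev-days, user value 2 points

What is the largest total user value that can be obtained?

This is a 0-1 knapsack instance.
B + V + S: effort 3 + 3 + 4 = 10 ≤ 16, user value 16 + 6 + 10 = 32.
B + G + S: effort 3 + 8 + 4 = 15 ≤ 16, user value 16 + 8 + 10 = 34.
E + B + V + S: effort 5 + 3 + 3 + 4 = 15 ≤ 16, user value 2 + 16 + 6 + 10 = 34.
The maximum user value is 34; one optimal choice is E, B, V, and S.

34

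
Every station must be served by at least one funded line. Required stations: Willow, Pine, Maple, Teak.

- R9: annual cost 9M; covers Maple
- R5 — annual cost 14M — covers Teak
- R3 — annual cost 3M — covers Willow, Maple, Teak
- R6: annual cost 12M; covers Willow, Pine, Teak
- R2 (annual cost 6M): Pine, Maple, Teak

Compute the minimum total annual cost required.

9

Choose R3 and R2: together they cover Willow, Pine, Maple, Teak — every station.
Total annual cost: 3 + 6 = 9.
No cover costs less than 9.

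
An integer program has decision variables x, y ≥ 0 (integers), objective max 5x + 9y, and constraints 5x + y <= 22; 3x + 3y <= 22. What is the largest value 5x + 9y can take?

(x,y)=(0,7): 5·0+1·7=7≤22, 3·0+3·7=21≤22, objective 63.
(x,y)=(1,6): 5·1+1·6=11≤22, 3·1+3·6=21≤22, objective 59.
(x,y)=(0,6): 5·0+1·6=6≤22, 3·0+3·6=18≤22, objective 54.
The best lattice point is (0,7), giving 63.

63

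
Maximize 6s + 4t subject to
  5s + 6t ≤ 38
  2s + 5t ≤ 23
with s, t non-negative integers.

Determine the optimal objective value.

42

(s,t)=(7,0) is feasible, giving 42.
(s,t)=(6,1) is feasible, giving 40.
(s,t)=(6,0) is feasible, giving 36.
No feasible integer point exceeds 42.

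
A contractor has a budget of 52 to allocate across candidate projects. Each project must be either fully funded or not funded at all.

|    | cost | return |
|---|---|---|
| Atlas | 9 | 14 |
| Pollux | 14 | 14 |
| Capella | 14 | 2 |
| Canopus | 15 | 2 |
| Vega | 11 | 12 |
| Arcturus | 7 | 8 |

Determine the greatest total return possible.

Atlas + Pollux + Vega + Arcturus: cost 9 + 14 + 11 + 7 = 41 ≤ 52, return 14 + 14 + 12 + 8 = 48.
Atlas + Pollux + Canopus + Vega: cost 9 + 14 + 15 + 11 = 49 ≤ 52, return 14 + 14 + 2 + 12 = 42.
Atlas + Pollux + Capella + Vega: cost 9 + 14 + 14 + 11 = 48 ≤ 52, return 14 + 14 + 2 + 12 = 42.
Best is Atlas, Pollux, Vega, and Arcturus with total return 48.

48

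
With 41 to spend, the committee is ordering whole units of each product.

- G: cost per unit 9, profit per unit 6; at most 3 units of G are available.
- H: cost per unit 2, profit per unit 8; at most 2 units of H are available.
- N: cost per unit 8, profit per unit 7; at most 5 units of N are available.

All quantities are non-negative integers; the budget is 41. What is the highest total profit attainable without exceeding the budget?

2×H and 4×N: cost 36 ≤ 41, profit 2·8 + 4·7 = 44.
1×G, 2×H, and 3×N: cost 37 ≤ 41, profit 1·6 + 2·8 + 3·7 = 43.
Best is 44.

44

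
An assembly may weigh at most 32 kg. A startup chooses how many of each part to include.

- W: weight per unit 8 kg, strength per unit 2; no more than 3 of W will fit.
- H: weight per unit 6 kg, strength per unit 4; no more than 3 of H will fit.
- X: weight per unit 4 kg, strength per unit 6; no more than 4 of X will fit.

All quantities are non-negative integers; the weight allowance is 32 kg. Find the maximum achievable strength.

32

This is a bounded integer knapsack.
Take 2×H and 4×X: weight 28 ≤ 32, strength 2·4 + 4·6 = 32.
X has the best ratio (6/4) and is taken to its limit of 4; remaining capacity is filled optimally with the others.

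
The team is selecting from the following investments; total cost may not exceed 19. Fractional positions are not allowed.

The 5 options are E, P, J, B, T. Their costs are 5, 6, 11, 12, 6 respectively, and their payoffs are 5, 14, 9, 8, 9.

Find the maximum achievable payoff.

28

Allowing fractional choices, the relaxed optimum would be about 29.6, but investments are indivisible.
P + T: cost 6 + 6 = 12 ≤ 19, payoff 14 + 9 = 23.
E + P + T: cost 5 + 6 + 6 = 17 ≤ 19, payoff 5 + 14 + 9 = 28.
Best is E, P, and T with total payoff 28.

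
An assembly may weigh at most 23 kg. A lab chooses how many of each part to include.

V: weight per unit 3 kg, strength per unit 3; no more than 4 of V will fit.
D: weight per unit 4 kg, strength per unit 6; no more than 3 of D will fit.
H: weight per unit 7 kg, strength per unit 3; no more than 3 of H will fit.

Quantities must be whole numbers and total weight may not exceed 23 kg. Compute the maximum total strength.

This is a bounded integer knapsack.
3×V and 3×D: weight 21 ≤ 23, strength 3·3 + 3·6 = 27.
1×V, 3×D, and 1×H: weight 22 ≤ 23, strength 1·3 + 3·6 + 1·3 = 24.
Best is 27.

27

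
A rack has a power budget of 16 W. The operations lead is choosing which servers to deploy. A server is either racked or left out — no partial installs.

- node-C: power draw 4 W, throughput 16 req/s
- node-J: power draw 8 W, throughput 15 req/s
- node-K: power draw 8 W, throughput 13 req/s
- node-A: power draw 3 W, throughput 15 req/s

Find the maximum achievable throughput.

46

node-C + node-J + node-A: power draw 4 + 8 + 3 = 15 ≤ 16, throughput 16 + 15 + 15 = 46.
node-C + node-K + node-A: power draw 4 + 8 + 3 = 15 ≤ 16, throughput 16 + 13 + 15 = 44.
node-C + node-A: power draw 4 + 3 = 7 ≤ 16, throughput 16 + 15 = 31.
Best is node-C, node-J, and node-A with total throughput 46.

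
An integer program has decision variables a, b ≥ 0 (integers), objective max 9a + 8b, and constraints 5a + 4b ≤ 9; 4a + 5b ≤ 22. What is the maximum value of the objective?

17

(a,b)=(1,1): 5·1+4·1=9≤9, 4·1+5·1=9≤22, objective 17.
(a,b)=(0,2): 5·0+4·2=8≤9, 4·0+5·2=10≤22, objective 16.
(a,b)=(1,0): 5·1+4·0=5≤9, 4·1+5·0=4≤22, objective 9.
The best lattice point is (1,1), giving 17.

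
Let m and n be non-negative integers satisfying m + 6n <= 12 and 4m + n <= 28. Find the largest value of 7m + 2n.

(m,n)=(7,0) is feasible, giving 49.
(m,n)=(6,1) is feasible, giving 44.
(m,n)=(6,0) is feasible, giving 42.
No feasible integer point exceeds 49.

49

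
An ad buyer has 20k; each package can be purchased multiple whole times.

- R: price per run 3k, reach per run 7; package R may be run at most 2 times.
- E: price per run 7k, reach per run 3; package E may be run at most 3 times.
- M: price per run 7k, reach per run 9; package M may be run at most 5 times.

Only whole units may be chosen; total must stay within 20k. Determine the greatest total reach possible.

32

This is a bounded integer knapsack.
2×R, 1×E, and 1×M: price 20 ≤ 20, reach 2·7 + 1·3 + 1·9 = 26.
2×R and 2×M: price 20 ≤ 20, reach 2·7 + 2·9 = 32.
Best is 32.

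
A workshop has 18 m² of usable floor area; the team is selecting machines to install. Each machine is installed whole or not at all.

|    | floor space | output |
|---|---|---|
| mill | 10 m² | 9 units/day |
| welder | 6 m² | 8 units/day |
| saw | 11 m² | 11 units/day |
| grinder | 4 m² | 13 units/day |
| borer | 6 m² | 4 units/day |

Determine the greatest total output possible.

Take welder, grinder, and borer: floor space 6 + 4 + 6 = 16 ≤ 18, output 8 + 13 + 4 = 25.
No other feasible combination does better.

25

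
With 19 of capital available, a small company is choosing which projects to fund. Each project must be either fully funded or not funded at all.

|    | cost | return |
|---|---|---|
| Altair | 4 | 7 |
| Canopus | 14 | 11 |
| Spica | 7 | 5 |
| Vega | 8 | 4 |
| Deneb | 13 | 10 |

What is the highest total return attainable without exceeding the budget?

This is an integer program with binary decision variables.
Allowing fractional choices, the relaxed optimum would be about 18.8, but projects are indivisible.
Altair + Canopus: cost 4 + 14 = 18 ≤ 19, return 7 + 11 = 18.
Altair + Deneb: cost 4 + 13 = 17 ≤ 19, return 7 + 10 = 17.
Best is Altair and Canopus with total return 18.

18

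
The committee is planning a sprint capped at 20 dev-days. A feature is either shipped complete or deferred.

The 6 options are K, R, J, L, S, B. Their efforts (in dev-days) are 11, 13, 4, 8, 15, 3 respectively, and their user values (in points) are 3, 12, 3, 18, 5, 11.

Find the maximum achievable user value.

Allowing fractional choices, the relaxed optimum would be about 37.3, but features are indivisible.
R + J + B: effort 13 + 4 + 3 = 20 ≤ 20, user value 12 + 3 + 11 = 26.
J + L + B: effort 4 + 8 + 3 = 15 ≤ 20, user value 3 + 18 + 11 = 32.
L + B: effort 8 + 3 = 11 ≤ 20, user value 18 + 11 = 29.
Best is J, L, and B with total user value 32.

32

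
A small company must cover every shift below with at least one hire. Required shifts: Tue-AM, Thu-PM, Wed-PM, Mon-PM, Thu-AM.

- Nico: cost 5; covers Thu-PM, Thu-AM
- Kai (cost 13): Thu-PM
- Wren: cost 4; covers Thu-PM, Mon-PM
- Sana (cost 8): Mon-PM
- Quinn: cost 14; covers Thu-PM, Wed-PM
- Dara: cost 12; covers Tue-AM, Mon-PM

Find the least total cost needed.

31

The greedy cost-per-new-shift heuristic would pick Wren, Nico, Dara, and Quinn for 35, but a cheaper cover exists.
Choose Nico, Quinn, and Dara: together they cover Tue-AM, Thu-PM, Wed-PM, Mon-PM, Thu-AM — every shift.
Total cost: 5 + 14 + 12 = 31.
No cover costs less than 31.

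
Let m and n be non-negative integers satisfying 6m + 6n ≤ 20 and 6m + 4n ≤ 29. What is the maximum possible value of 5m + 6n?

18

Relaxing integrality, the LP optimum is 20.00 at (m,n) = (0, 3.33), which is not an integer point.
(m,n)=(0,3): 6·0+6·3=18≤20, 6·0+4·3=12≤29, objective 18.
(m,n)=(1,2): 6·1+6·2=18≤20, 6·1+4·2=14≤29, objective 17.
(m,n)=(0,2): 6·0+6·2=12≤20, 6·0+4·2=8≤29, objective 12.
No feasible integer point exceeds 18.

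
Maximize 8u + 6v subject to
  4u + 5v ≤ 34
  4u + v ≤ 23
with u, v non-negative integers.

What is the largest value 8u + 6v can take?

(u,v)=(5,2) is feasible, giving 52.
(u,v)=(4,3) is feasible, giving 50.
(u,v)=(5,1) is feasible, giving 46.
Maximum is 52 at (u,v)=(5,2).

52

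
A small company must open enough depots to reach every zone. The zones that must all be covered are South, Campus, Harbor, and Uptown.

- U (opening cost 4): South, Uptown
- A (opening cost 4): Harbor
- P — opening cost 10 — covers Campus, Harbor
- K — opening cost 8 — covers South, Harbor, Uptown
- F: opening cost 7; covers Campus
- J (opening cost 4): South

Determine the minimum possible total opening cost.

This is an integer covering problem.
The greedy cost-per-new-zone heuristic would pick U, A, and F for 15, but a cheaper cover exists.
Choose U and P: together they cover South, Campus, Harbor, Uptown — every zone.
Total opening cost: 4 + 10 = 14.
No cover costs less than 14.

14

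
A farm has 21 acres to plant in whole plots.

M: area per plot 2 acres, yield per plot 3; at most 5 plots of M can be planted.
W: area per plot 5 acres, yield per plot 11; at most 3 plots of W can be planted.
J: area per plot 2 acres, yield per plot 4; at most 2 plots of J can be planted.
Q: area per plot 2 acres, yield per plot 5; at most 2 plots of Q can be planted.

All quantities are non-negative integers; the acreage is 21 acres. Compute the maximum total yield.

Q has the best ratio (5/2); taking only Q gives at most 2×5 = 10 (stopped by the supply cap of 2).
Mixing does better — 3×W, 1×J, and 2×Q: area 21 ≤ 21, yield 3·11 + 1·4 + 2·5 = 47.

47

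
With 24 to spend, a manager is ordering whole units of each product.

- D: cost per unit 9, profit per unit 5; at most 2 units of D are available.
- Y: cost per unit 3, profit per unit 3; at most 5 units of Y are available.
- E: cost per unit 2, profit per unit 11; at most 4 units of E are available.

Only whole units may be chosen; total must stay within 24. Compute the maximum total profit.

4×Y and 4×E: cost 20 ≤ 24, profit 4·3 + 4·11 = 56.
5×Y and 4×E: cost 23 ≤ 24, profit 5·3 + 4·11 = 59.
Best is 59.

59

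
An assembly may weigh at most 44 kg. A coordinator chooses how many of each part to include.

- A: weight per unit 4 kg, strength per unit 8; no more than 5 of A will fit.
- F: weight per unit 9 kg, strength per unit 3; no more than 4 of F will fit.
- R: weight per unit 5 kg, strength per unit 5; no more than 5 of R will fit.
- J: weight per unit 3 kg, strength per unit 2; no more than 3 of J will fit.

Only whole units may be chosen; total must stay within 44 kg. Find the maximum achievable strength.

62

5×A, 4×R, and 1×J: weight 43 ≤ 44, strength 5·8 + 4·5 + 1·2 = 62.
5×A, 3×R, and 3×J: weight 44 ≤ 44, strength 5·8 + 3·5 + 3·2 = 61.
Best is 62.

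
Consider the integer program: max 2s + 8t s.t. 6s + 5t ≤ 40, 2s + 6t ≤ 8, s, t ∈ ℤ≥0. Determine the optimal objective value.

10

The continuous relaxation peaks at (0, 1.33) with value 10.67; rounding to a feasible lattice point costs some objective.
(s,t)=(1,1): 6·1+5·1=11≤40, 2·1+6·1=8≤8, objective 10.
(s,t)=(0,1): 6·0+5·1=5≤40, 2·0+6·1=6≤8, objective 8.
(s,t)=(2,0): 6·2+5·0=12≤40, 2·2+6·0=4≤8, objective 4.
No feasible integer point exceeds 10.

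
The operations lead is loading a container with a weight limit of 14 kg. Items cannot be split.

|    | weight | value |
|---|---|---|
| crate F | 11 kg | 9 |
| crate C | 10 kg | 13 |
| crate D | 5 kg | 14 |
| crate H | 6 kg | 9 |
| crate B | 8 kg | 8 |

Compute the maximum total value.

This is an integer program with binary decision variables.
Allowing fractional choices, the relaxed optimum would be about 26.9, but items are indivisible.
crate D + crate B: weight 5 + 8 = 13 ≤ 14, value 14 + 8 = 22.
crate H + crate B: weight 6 + 8 = 14 ≤ 14, value 9 + 8 = 17.
crate D + crate H: weight 5 + 6 = 11 ≤ 14, value 14 + 9 = 23.
Best is crate D and crate H with total value 23.

23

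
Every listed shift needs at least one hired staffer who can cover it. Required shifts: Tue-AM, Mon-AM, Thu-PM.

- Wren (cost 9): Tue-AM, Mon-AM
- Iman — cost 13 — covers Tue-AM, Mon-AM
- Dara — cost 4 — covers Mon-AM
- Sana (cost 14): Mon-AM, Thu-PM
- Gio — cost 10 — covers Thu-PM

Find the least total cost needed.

19

This is a weighted set-cover instance.
The greedy cost-per-new-shift heuristic would pick Dara, Wren, and Gio for 23, but a cheaper cover exists.
Choose Wren and Gio: together they cover Tue-AM, Mon-AM, Thu-PM — every shift.
Total cost: 9 + 10 = 19.
No cover costs less than 19.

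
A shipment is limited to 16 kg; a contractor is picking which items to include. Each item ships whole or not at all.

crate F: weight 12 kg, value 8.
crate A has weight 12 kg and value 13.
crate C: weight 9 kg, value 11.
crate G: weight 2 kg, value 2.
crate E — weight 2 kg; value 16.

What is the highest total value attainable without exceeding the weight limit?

31

Take crate A, crate G, and crate E: weight 12 + 2 + 2 = 16 ≤ 16, value 13 + 2 + 16 = 31.
No other feasible combination does better.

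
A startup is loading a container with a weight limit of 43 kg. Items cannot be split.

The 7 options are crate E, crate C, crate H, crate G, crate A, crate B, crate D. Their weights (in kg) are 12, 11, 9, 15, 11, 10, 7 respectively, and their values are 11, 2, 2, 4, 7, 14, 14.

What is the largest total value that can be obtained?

46

This is a 0-1 knapsack instance.
crate E + crate H + crate B + crate D: weight 12 + 9 + 10 + 7 = 38 ≤ 43, value 11 + 2 + 14 + 14 = 41.
crate E + crate A + crate B + crate D: weight 12 + 11 + 10 + 7 = 40 ≤ 43, value 11 + 7 + 14 + 14 = 46.
Best is crate E, crate A, crate B, and crate D with total value 46.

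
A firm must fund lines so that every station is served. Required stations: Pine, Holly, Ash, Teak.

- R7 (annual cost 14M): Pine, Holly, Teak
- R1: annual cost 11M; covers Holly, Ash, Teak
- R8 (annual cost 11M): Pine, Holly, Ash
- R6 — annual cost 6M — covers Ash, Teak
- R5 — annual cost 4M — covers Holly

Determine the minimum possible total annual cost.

The greedy cost-per-new-station heuristic would pick R6, R5, and R8 for 21, but a cheaper cover exists.
Choose R8 and R6: together they cover Pine, Holly, Ash, Teak — every station.
Total annual cost: 11 + 6 = 17.
No cover costs less than 17.

17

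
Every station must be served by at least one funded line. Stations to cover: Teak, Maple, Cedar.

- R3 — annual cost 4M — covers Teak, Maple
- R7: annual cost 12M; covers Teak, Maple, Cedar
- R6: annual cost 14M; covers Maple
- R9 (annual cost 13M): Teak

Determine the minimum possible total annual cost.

The greedy cost-per-new-station heuristic would pick R3 and R7 for 16, but a cheaper cover exists.
R7 alone covers Teak, Maple, Cedar — every station.
Total annual cost: 12.
No cover costs less than 12.

12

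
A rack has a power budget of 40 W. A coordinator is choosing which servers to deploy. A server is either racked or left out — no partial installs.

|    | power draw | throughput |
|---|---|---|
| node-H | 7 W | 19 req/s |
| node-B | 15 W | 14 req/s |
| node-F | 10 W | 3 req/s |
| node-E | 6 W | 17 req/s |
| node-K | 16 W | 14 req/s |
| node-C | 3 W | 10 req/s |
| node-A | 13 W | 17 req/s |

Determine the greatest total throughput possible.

This is a 0-1 knapsack instance.
Take node-H, node-F, node-E, node-C, and node-A: power draw 7 + 10 + 6 + 3 + 13 = 39 ≤ 40, throughput 19 + 3 + 17 + 10 + 17 = 66.
No other feasible combination does better.

66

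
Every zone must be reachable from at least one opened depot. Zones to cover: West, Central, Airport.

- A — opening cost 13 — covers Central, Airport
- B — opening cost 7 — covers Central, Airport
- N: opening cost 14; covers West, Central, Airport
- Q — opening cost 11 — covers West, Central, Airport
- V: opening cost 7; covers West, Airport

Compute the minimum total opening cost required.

The greedy cost-per-new-zone heuristic would pick B and V for 14, but a cheaper cover exists.
Q alone covers West, Central, Airport — every zone.
Total opening cost: 11.
No cover costs less than 11.

11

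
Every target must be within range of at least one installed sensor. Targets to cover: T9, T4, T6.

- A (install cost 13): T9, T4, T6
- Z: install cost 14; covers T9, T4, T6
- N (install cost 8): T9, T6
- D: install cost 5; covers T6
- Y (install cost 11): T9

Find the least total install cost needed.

The greedy cost-per-new-target heuristic would pick N and A for 21, but a cheaper cover exists.
A alone covers T9, T4, T6 — every target.
Total install cost: 13.
No cover costs less than 13.

13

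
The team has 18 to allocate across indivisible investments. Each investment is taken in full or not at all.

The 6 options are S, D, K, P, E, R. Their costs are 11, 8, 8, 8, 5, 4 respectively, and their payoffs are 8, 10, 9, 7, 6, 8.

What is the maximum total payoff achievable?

Treat it as a binary knapsack problem.
Allowing fractional choices, the relaxed optimum would be about 25.1, but investments are indivisible.
D + E + R: cost 8 + 5 + 4 = 17 ≤ 18, payoff 10 + 6 + 8 = 24.
P + E + R: cost 8 + 5 + 4 = 17 ≤ 18, payoff 7 + 6 + 8 = 21.
K + E + R: cost 8 + 5 + 4 = 17 ≤ 18, payoff 9 + 6 + 8 = 23.
Best is D, E, and R with total payoff 24.

24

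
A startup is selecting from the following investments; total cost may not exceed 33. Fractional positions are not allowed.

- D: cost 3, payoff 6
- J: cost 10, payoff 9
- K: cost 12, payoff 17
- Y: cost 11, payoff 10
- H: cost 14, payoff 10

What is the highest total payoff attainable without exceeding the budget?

36

Allowing fractional choices, the relaxed optimum would be about 39.3, but investments are indivisible.
D + K + Y: cost 3 + 12 + 11 = 26 ≤ 33, payoff 6 + 17 + 10 = 33.
D + K + H: cost 3 + 12 + 14 = 29 ≤ 33, payoff 6 + 17 + 10 = 33.
J + K + Y: cost 10 + 12 + 11 = 33 ≤ 33, payoff 9 + 17 + 10 = 36.
Best is J, K, and Y with total payoff 36.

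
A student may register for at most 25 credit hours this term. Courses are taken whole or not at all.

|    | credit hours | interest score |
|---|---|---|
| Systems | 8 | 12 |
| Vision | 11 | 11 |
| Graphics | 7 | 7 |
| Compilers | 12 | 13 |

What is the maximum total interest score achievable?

Take Systems and Compilers: credit hours 8 + 12 = 20 ≤ 25, interest score 12 + 13 = 25.
No other feasible combination does better.

25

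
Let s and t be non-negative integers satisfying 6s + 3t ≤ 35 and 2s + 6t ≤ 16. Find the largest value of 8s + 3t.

The continuous relaxation peaks at (5.83, 0) with value 46.67; rounding to a feasible lattice point costs some objective.
(s,t)=(5,1): 6·5+3·1=33≤35, 2·5+6·1=16≤16, objective 43.
(s,t)=(5,0): 6·5+3·0=30≤35, 2·5+6·0=10≤16, objective 40.
(s,t)=(4,1): 6·4+3·1=27≤35, 2·4+6·1=14≤16, objective 35.
The best lattice point is (5,1), giving 43.

43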